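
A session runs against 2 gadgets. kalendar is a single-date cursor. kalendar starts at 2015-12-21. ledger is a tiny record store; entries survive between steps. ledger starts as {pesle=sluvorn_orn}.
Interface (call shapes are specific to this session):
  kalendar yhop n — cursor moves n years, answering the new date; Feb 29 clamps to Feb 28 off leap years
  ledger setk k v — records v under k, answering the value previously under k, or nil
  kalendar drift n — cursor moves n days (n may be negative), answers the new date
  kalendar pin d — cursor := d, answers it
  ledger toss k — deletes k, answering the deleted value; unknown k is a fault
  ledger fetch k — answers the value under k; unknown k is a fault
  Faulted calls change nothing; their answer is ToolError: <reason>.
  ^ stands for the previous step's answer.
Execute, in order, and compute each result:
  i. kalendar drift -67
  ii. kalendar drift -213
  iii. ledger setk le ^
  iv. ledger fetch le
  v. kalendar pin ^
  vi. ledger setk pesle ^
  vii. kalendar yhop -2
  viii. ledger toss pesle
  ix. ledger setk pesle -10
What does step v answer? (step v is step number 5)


I use kalendar drift on -67, and get 2015-10-15.
I run kalendar drift on -213, → 2015-03-16.
Using ledger setk on le, ^, which returns nil.
Using ledger fetch on le: 2015-03-16.
Invoking kalendar pin on ^, yielding 2015-03-16.
Calling ledger setk on pesle, ^, and see sluvorn_orn.
Now I run kalendar yhop on -2, → 2013-03-16.
I invoke ledger toss on pesle, which returns 2015-03-16.
I invoke ledger setk on pesle, -10, yielding nil.

Answer: 2015-03-16


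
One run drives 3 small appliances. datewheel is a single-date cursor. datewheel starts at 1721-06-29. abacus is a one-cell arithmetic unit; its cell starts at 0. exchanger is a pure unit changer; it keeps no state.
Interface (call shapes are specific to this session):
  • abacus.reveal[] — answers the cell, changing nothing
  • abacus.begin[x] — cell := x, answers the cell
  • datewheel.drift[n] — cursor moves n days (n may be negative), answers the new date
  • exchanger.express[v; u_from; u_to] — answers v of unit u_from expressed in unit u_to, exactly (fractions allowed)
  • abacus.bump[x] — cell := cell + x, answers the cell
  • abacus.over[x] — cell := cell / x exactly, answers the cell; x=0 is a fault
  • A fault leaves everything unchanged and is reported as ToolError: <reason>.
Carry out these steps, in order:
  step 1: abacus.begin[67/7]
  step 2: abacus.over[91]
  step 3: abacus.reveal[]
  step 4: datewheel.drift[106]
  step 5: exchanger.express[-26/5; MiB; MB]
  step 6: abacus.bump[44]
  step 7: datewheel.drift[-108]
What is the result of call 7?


Answer: 1721-06-27

Derivation:
% begin(67/7) -> 67/7
% over(91) -> 67/637
% reveal() -> 67/637
% drift(106) -> 1721-10-13
% express(-26/5, MiB, MB) -> -425984/78125
% bump(44) -> 28095/637
% drift(-108) -> 1721-06-27


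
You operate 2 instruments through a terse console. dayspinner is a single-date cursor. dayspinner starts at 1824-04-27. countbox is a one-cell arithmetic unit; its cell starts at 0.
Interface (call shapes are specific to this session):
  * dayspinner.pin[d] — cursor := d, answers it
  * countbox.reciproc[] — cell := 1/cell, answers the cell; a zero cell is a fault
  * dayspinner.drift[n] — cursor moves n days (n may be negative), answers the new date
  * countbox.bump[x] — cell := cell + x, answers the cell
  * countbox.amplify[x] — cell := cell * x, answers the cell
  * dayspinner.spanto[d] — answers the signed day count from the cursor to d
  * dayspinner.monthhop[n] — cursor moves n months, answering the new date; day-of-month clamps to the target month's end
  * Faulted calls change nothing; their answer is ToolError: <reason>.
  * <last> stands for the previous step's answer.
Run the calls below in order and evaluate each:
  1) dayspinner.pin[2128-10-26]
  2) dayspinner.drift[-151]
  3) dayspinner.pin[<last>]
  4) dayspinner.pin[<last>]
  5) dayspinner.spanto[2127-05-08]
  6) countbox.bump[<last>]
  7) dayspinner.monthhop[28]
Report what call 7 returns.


Answer: 2130-09-28

Derivation:
Act: dayspinner.pin[d=2128-10-26]
Obs: 2128-10-26
Act: dayspinner.drift[n=-151]
Obs: 2128-05-28
Act: dayspinner.pin[d=<last>]
Obs: 2128-05-28
Act: dayspinner.pin[d=<last>]
Obs: 2128-05-28
Act: dayspinner.spanto[d=2127-05-08]
Obs: -386
Act: countbox.bump[x=<last>]
Obs: -386
Act: dayspinner.monthhop[n=28]
Obs: 2130-09-28


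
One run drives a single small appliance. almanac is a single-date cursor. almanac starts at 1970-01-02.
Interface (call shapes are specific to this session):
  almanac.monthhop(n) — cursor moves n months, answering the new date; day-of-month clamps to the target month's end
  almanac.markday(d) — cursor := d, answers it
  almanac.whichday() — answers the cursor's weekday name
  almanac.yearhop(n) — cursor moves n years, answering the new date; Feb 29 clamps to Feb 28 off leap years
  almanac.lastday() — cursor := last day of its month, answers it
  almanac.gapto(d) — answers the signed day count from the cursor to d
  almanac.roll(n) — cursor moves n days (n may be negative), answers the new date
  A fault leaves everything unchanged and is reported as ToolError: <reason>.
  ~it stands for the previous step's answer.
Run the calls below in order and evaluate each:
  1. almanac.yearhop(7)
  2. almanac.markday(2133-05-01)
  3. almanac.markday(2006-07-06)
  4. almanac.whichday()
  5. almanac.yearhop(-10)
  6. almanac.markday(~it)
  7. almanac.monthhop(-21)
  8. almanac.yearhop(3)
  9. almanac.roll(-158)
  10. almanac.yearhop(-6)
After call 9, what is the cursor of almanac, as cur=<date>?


Answer: cur=1997-05-01

Derivation:
Using almanac.yearhop on 7: 1977-01-02.
I call almanac.markday on 2133-05-01, — result: 2133-05-01.
Calling almanac.markday on 2006-07-06, which returns 2006-07-06.
Now I run almanac.whichday, and get Thursday.
I invoke almanac.yearhop on -10, giving 1996-07-06.
Calling almanac.markday on ~it, yielding 1996-07-06.
Calling almanac.monthhop on -21, — result: 1994-10-06.
Using almanac.yearhop on 3, and observe 1997-10-06.
Using almanac.roll on -158, which returns 1997-05-01.
Using almanac.yearhop on -6, and see 1991-05-01.


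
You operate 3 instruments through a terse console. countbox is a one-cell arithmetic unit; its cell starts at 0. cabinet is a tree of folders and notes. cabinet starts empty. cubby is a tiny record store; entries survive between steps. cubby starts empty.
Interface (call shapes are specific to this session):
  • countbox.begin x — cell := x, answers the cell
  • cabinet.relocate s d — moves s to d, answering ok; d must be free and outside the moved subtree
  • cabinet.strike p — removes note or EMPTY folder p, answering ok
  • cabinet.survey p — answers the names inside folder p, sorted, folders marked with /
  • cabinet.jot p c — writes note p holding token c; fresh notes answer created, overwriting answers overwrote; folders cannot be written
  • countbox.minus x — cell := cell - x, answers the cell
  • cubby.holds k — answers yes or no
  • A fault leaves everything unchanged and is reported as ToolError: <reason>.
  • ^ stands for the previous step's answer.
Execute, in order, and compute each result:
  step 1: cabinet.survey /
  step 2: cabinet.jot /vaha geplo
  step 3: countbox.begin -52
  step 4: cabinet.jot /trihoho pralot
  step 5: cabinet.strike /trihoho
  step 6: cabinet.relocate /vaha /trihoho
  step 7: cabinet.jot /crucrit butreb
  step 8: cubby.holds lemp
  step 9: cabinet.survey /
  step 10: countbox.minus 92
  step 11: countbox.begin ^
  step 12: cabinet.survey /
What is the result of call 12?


==> survey(p: /)
<== []
==> jot(p: /vaha, c: geplo)
<== created
==> begin(x: -52)
<== -52
==> jot(p: /trihoho, c: pralot)
<== created
==> strike(p: /trihoho)
<== ok
==> relocate(s: /vaha, d: /trihoho)
<== ok
==> jot(p: /crucrit, c: butreb)
<== created
==> holds(k: lemp)
<== no
==> survey(p: /)
<== [crucrit, trihoho]
==> minus(x: 92)
<== -144
==> begin(x: ^)
<== -144
==> survey(p: /)
<== [crucrit, trihoho]

Answer: [crucrit, trihoho]


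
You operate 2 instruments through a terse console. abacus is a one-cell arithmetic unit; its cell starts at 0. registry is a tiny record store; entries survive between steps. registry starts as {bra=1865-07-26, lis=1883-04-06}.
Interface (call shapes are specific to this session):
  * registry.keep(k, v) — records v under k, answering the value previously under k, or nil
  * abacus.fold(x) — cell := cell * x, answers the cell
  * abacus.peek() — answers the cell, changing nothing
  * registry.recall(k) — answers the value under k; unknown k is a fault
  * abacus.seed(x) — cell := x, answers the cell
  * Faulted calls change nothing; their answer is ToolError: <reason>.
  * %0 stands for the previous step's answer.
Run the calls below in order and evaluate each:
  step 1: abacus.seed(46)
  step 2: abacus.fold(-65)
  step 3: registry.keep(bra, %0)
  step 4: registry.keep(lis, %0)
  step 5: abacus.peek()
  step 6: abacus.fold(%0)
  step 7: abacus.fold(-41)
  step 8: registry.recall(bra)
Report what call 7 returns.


Answer: -366544100

Derivation:
Now I run seed on x: 46, and observe 46.
I try fold on x: -65, → -2990.
Next I call keep on k: bra, v: %0, → 1865-07-26.
Next I call keep on k: lis, v: %0, and observe 1883-04-06.
Calling peek(), → -2990.
I run fold on x: %0, yielding 8940100.
Next I call fold on x: -41: -366544100.
Invoking recall on k: bra, which returns -2990.


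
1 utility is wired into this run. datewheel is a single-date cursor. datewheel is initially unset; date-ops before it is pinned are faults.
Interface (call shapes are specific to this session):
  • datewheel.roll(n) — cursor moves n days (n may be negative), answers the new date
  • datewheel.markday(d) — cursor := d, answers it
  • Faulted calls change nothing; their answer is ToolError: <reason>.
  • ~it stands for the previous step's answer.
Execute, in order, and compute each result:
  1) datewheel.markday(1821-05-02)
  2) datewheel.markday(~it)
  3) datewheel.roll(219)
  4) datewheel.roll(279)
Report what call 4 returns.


Answer: 1822-09-12

Derivation:
-> datewheel.markday(d: 1821-05-02)
<- 1821-05-02
-> datewheel.markday(d: ~it)
<- 1821-05-02
-> datewheel.roll(n: 219)
<- 1821-12-07
-> datewheel.roll(n: 279)
<- 1822-09-12


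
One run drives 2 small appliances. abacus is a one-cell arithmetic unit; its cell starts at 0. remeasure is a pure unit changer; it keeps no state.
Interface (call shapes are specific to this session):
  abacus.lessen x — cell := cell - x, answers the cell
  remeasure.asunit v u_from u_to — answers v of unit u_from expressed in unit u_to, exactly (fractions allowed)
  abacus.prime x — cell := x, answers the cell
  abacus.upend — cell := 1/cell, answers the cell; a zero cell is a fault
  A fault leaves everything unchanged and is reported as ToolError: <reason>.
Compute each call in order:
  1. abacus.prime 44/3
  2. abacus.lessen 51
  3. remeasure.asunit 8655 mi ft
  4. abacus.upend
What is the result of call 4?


Answer: -3/109

Derivation:
Calling abacus.prime using x: 44/3, → 44/3.
I invoke abacus.lessen using x: 51, yielding -109/3.
I run remeasure.asunit using v: 8655, u_from: mi, u_to: ft: 45698400.
Using abacus.upend(), and get -3/109.


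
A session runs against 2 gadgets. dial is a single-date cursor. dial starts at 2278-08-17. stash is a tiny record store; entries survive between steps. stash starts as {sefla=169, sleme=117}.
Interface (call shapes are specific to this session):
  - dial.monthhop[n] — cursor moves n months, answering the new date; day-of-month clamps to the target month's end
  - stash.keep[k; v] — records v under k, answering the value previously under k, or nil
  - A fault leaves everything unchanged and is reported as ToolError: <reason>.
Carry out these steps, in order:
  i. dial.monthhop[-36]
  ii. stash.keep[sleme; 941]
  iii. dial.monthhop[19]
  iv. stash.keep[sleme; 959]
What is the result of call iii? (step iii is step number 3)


Answer: 2277-03-17

Derivation:
Step: dial.monthhop[n: -36]
Result: 2275-08-17
Step: stash.keep[k: sleme; v: 941]
Result: 117
Step: dial.monthhop[n: 19]
Result: 2277-03-17
Step: stash.keep[k: sleme; v: 959]
Result: 941


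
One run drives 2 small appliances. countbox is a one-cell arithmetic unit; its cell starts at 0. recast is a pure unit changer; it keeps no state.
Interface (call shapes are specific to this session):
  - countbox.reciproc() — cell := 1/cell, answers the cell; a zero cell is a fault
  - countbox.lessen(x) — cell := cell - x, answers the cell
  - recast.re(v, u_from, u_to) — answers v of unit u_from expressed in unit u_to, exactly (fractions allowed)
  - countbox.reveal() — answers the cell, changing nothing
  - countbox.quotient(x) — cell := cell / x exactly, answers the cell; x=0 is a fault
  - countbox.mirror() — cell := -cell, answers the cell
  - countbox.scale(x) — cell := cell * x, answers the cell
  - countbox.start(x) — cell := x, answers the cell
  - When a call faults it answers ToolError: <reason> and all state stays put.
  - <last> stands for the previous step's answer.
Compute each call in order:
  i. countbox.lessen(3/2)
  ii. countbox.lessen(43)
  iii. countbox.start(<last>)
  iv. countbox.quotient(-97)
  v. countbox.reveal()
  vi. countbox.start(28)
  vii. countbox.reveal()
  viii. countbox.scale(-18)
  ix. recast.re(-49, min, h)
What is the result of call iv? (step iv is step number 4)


==> lessen(x=3/2)
<== -3/2
==> lessen(x=43)
<== -89/2
==> start(x=<last>)
<== -89/2
==> quotient(x=-97)
<== 89/194
==> reveal()
<== 89/194
==> start(x=28)
<== 28
==> reveal()
<== 28
==> scale(x=-18)
<== -504
==> re(v=-49, u_from=min, u_to=h)
<== -49/60

Answer: 89/194


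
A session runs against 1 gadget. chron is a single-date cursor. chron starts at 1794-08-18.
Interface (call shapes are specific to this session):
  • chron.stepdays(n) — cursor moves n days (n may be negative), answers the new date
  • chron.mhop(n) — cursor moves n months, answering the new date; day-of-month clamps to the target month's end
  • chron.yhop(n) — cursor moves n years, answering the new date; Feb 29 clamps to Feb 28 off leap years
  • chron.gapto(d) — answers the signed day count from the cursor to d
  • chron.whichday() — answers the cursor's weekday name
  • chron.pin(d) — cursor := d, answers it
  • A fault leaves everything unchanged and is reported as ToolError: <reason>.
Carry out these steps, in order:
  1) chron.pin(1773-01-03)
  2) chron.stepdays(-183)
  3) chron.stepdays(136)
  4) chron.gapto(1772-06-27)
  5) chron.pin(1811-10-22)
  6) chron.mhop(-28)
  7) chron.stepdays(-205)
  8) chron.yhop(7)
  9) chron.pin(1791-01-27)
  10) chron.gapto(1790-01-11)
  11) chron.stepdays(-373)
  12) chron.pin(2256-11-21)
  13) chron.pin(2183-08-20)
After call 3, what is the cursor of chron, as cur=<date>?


CALL pin[d→1773-01-03]
RET  1773-01-03
CALL stepdays[n→-183]
RET  1772-07-04
CALL stepdays[n→136]
RET  1772-11-17
CALL gapto[d→1772-06-27]
RET  -143
CALL pin[d→1811-10-22]
RET  1811-10-22
CALL mhop[n→-28]
RET  1809-06-22
CALL stepdays[n→-205]
RET  1808-11-29
CALL yhop[n→7]
RET  1815-11-29
CALL pin[d→1791-01-27]
RET  1791-01-27
CALL gapto[d→1790-01-11]
RET  -381
CALL stepdays[n→-373]
RET  1790-01-19
CALL pin[d→2256-11-21]
RET  2256-11-21
CALL pin[d→2183-08-20]
RET  2183-08-20

Answer: cur=1772-11-17


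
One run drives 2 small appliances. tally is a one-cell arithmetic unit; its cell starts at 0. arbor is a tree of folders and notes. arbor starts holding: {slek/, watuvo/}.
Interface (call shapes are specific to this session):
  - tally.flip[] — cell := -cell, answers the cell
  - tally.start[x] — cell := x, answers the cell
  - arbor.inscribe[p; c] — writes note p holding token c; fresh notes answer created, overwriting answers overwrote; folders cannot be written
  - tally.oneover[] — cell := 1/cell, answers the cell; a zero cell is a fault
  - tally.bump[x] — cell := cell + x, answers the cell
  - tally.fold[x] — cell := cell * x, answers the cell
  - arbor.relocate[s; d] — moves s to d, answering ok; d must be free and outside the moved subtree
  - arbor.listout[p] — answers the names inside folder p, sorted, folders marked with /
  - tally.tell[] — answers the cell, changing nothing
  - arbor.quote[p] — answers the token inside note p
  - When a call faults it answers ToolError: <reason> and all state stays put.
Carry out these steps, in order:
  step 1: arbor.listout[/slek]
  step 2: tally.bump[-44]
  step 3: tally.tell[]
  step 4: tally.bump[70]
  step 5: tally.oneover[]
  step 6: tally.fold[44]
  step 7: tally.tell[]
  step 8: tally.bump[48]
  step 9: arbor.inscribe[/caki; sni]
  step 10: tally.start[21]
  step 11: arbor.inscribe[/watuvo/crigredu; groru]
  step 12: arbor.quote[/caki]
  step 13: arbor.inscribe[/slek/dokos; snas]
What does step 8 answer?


Answer: 646/13

Derivation:
-> listout(p→/slek)
<- []
-> bump(x→-44)
<- -44
-> tell()
<- -44
-> bump(x→70)
<- 26
-> oneover()
<- 1/26
-> fold(x→44)
<- 22/13
-> tell()
<- 22/13
-> bump(x→48)
<- 646/13
-> inscribe(p→/caki, c→sni)
<- created
-> start(x→21)
<- 21
-> inscribe(p→/watuvo/crigredu, c→groru)
<- created
-> quote(p→/caki)
<- sni
-> inscribe(p→/slek/dokos, c→snas)
<- created


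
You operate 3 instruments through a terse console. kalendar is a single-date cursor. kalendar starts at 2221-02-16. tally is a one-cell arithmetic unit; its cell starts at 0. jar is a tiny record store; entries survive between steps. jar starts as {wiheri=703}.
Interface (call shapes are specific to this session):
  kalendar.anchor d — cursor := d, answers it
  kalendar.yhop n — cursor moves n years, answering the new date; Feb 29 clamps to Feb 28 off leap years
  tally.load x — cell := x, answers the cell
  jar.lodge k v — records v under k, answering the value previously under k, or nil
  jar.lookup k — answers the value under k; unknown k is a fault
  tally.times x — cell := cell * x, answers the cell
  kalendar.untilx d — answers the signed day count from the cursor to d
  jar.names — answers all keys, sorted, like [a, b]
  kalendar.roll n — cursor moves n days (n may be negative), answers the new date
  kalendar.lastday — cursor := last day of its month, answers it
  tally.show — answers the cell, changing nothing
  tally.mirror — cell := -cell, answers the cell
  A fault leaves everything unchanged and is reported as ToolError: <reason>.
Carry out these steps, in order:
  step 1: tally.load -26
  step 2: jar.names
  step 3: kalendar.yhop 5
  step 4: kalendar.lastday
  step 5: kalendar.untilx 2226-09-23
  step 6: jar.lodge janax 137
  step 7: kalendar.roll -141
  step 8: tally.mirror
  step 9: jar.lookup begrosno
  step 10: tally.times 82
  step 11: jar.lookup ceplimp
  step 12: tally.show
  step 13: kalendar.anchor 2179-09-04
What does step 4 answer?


Answer: 2226-02-28

Derivation:
-> load(-26)
<- -26
-> names()
<- [wiheri]
-> yhop(5)
<- 2226-02-16
-> lastday()
<- 2226-02-28
-> untilx(2226-09-23)
<- 207
-> lodge(janax, 137)
<- nil
-> roll(-141)
<- 2225-10-10
-> mirror()
<- 26
-> lookup(begrosno)
<- ToolError: no such key begrosno
-> times(82)
<- 2132
-> lookup(ceplimp)
<- ToolError: no such key ceplimp
-> show()
<- 2132
-> anchor(2179-09-04)
<- 2179-09-04


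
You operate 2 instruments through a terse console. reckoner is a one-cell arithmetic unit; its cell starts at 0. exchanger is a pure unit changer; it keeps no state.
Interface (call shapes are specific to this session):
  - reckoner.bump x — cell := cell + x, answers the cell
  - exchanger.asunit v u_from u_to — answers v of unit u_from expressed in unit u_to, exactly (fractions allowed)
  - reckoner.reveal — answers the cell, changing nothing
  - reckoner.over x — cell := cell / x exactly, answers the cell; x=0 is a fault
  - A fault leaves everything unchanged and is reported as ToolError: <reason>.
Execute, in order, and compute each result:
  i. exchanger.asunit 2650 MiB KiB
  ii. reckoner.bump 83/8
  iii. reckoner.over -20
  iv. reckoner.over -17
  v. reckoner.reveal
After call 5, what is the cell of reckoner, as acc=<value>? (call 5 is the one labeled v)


>>> exchanger.asunit v: 2650 u_from: MiB u_to: KiB
:: 2713600
>>> reckoner.bump x: 83/8
:: 83/8
>>> reckoner.over x: -20
:: -83/160
>>> reckoner.over x: -17
:: 83/2720
>>> reckoner.reveal
:: 83/2720

Answer: acc=83/2720


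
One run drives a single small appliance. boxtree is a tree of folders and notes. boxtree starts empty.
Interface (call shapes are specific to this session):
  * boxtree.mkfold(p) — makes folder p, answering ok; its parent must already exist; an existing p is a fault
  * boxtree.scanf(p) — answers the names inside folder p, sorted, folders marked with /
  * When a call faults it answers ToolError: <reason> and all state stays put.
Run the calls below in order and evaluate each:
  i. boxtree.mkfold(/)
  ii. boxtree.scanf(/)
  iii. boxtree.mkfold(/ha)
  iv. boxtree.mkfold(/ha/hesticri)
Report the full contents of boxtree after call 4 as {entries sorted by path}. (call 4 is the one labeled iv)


~$ boxtree.mkfold /
:: ToolError: exists
~$ boxtree.scanf /
:: []
~$ boxtree.mkfold /ha
:: ok
~$ boxtree.mkfold /ha/hesticri
:: ok

Answer: {ha/, ha/hesticri/}


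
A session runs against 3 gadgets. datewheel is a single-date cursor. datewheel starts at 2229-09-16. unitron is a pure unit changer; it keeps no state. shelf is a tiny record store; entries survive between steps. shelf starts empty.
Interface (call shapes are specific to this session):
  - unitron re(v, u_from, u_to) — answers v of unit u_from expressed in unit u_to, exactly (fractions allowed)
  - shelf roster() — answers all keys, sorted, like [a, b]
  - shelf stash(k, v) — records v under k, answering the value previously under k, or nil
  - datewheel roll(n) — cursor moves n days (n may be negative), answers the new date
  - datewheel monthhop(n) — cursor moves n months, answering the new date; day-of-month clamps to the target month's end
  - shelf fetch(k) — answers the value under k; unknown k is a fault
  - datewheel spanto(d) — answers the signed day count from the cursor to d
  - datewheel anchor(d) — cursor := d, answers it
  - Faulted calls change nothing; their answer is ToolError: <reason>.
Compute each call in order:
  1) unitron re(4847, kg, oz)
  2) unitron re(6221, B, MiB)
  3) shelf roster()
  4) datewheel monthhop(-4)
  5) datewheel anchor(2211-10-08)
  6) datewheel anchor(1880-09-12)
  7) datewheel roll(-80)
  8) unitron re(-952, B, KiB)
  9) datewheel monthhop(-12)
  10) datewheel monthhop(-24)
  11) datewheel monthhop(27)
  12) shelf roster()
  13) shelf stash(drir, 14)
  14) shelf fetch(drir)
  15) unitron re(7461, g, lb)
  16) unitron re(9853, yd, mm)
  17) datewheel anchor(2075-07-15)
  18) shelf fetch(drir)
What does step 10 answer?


Answer: 1877-06-24

Derivation:
% 1. unitron re(4847, kg, oz) == 7755200000000/45359237
% 2. unitron re(6221, B, MiB) == 6221/1048576
% 3. shelf roster() == []
% 4. datewheel monthhop(-4) == 2229-05-16
% 5. datewheel anchor(2211-10-08) == 2211-10-08
% 6. datewheel anchor(1880-09-12) == 1880-09-12
% 7. datewheel roll(-80) == 1880-06-24
% 8. unitron re(-952, B, KiB) == -119/128
% 9. datewheel monthhop(-12) == 1879-06-24
% 10. datewheel monthhop(-24) == 1877-06-24
% 11. datewheel monthhop(27) == 1879-09-24
% 12. shelf roster() == []
% 13. shelf stash(drir, 14) == nil
% 14. shelf fetch(drir) == 14
% 15. unitron re(7461, g, lb) == 746100000/45359237
% 16. unitron re(9853, yd, mm) == 45047916/5
% 17. datewheel anchor(2075-07-15) == 2075-07-15
% 18. shelf fetch(drir) == 14


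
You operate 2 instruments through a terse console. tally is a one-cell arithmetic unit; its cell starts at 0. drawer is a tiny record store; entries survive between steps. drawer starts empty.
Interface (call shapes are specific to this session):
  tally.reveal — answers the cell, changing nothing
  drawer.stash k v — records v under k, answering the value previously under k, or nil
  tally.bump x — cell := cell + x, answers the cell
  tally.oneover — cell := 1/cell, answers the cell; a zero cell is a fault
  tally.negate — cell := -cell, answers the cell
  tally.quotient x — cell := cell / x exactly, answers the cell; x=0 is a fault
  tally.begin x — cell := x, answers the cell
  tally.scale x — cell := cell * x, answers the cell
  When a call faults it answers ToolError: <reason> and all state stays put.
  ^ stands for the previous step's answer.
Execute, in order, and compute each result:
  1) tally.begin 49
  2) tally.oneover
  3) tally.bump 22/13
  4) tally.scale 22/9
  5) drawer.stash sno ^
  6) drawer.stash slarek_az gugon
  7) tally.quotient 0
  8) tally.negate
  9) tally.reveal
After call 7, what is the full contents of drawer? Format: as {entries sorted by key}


Answer: {slarek_az=gugon, sno=24002/5733}

Derivation:
;; tally.begin(49) -> 49
;; tally.oneover() -> 1/49
;; tally.bump(22/13) -> 1091/637
;; tally.scale(22/9) -> 24002/5733
;; drawer.stash(sno, ^) -> nil
;; drawer.stash(slarek_az, gugon) -> nil
;; tally.quotient(0) -> ToolError: division by zero
;; tally.negate() -> -24002/5733
;; tally.reveal() -> -24002/5733


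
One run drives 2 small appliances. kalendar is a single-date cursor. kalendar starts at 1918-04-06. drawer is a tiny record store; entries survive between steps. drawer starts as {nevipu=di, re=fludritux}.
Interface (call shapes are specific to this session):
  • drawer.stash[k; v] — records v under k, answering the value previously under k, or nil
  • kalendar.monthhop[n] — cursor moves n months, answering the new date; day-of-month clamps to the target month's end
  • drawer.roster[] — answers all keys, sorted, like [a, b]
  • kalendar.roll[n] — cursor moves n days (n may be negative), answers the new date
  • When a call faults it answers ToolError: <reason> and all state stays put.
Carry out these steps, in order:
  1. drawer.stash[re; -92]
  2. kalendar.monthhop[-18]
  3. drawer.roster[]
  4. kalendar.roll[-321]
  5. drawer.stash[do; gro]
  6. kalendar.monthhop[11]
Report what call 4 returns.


Calling drawer.stash using k: re, v: -92, and get fludritux.
Invoking kalendar.monthhop using n: -18, giving 1916-10-06.
Invoking drawer.roster, giving [nevipu, re].
Next I call kalendar.roll using n: -321: 1915-11-20.
Invoking drawer.stash using k: do, v: gro, giving nil.
Calling kalendar.monthhop using n: 11, yielding 1916-10-20.

Answer: 1915-11-20


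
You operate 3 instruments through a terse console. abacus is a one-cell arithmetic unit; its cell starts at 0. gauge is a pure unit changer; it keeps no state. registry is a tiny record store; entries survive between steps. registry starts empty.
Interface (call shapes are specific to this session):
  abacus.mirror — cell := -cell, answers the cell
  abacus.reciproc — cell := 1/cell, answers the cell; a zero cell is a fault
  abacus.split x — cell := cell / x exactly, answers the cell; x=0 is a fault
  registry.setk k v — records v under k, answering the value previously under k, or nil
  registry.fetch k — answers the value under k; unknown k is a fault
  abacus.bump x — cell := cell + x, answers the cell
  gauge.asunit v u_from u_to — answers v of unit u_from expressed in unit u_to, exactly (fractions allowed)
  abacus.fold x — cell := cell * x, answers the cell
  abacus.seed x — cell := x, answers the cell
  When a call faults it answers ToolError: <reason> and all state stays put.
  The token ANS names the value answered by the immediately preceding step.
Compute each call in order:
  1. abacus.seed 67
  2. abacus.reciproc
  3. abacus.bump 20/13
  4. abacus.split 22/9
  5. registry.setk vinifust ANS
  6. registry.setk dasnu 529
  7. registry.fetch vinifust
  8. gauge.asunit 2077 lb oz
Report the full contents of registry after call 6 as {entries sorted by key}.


Answer: {dasnu=529, vinifust=1107/1742}

Derivation:
==> seed(67)
<== 67
==> reciproc()
<== 1/67
==> bump(20/13)
<== 1353/871
==> split(22/9)
<== 1107/1742
==> setk(vinifust, ANS)
<== nil
==> setk(dasnu, 529)
<== nil
==> fetch(vinifust)
<== 1107/1742
==> asunit(2077, lb, oz)
<== 33232


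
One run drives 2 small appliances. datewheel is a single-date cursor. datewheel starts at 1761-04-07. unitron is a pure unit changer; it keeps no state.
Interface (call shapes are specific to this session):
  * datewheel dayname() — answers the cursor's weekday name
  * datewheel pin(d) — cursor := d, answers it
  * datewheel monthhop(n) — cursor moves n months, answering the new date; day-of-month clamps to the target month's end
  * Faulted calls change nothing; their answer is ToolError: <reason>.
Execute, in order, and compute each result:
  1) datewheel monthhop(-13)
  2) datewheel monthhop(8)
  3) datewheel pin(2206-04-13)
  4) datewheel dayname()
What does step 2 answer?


Answer: 1760-11-07

Derivation:
Using datewheel monthhop(n='-13'): 1760-03-07.
Invoking datewheel monthhop(n='8'), yielding 1760-11-07.
Next I call datewheel pin(d='2206-04-13'), and get 2206-04-13.
I use datewheel dayname(), giving Sunday.


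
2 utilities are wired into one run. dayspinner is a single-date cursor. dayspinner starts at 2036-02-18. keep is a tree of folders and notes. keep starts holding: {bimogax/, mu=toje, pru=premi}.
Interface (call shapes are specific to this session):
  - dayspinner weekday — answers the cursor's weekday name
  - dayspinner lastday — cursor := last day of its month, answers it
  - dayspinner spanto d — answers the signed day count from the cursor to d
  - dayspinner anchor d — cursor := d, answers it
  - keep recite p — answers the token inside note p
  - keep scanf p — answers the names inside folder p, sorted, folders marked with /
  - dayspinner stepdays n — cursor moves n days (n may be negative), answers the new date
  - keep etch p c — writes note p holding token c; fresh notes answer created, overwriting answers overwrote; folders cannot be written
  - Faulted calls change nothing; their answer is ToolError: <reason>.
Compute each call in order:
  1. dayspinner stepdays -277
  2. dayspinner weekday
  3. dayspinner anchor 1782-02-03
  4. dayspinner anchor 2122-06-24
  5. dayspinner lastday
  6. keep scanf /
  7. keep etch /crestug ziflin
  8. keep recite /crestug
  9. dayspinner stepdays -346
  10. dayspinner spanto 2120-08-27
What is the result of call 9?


Answer: 2121-07-19

Derivation:
> dayspinner stepdays n='-277'
[out] 2035-05-17
> dayspinner weekday
[out] Thursday
> dayspinner anchor d='1782-02-03'
[out] 1782-02-03
> dayspinner anchor d='2122-06-24'
[out] 2122-06-24
> dayspinner lastday
[out] 2122-06-30
> keep scanf p='/'
[out] [bimogax/, mu, pru]
> keep etch p='/crestug' c='ziflin'
[out] created
> keep recite p='/crestug'
[out] ziflin
> dayspinner stepdays n='-346'
[out] 2121-07-19
> dayspinner spanto d='2120-08-27'
[out] -326


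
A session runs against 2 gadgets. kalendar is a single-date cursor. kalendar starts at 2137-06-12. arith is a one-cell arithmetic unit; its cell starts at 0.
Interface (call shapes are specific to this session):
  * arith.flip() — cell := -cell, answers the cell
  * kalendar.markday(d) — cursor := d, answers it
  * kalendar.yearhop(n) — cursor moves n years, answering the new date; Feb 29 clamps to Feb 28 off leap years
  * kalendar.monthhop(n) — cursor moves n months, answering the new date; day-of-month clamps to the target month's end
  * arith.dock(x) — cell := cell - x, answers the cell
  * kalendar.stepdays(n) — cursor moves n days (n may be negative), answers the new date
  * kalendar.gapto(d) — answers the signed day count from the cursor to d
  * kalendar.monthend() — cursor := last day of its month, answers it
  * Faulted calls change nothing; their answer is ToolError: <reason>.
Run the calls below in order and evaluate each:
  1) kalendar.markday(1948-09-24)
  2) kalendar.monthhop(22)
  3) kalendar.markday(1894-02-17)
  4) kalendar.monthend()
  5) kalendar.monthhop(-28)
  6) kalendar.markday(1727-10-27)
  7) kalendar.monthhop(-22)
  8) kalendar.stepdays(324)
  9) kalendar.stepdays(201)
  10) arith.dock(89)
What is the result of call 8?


>>> markday d→1948-09-24
:: 1948-09-24
>>> monthhop n→22
:: 1950-07-24
>>> markday d→1894-02-17
:: 1894-02-17
>>> monthend
:: 1894-02-28
>>> monthhop n→-28
:: 1891-10-28
>>> markday d→1727-10-27
:: 1727-10-27
>>> monthhop n→-22
:: 1725-12-27
>>> stepdays n→324
:: 1726-11-16
>>> stepdays n→201
:: 1727-06-05
>>> dock x→89
:: -89

Answer: 1726-11-16


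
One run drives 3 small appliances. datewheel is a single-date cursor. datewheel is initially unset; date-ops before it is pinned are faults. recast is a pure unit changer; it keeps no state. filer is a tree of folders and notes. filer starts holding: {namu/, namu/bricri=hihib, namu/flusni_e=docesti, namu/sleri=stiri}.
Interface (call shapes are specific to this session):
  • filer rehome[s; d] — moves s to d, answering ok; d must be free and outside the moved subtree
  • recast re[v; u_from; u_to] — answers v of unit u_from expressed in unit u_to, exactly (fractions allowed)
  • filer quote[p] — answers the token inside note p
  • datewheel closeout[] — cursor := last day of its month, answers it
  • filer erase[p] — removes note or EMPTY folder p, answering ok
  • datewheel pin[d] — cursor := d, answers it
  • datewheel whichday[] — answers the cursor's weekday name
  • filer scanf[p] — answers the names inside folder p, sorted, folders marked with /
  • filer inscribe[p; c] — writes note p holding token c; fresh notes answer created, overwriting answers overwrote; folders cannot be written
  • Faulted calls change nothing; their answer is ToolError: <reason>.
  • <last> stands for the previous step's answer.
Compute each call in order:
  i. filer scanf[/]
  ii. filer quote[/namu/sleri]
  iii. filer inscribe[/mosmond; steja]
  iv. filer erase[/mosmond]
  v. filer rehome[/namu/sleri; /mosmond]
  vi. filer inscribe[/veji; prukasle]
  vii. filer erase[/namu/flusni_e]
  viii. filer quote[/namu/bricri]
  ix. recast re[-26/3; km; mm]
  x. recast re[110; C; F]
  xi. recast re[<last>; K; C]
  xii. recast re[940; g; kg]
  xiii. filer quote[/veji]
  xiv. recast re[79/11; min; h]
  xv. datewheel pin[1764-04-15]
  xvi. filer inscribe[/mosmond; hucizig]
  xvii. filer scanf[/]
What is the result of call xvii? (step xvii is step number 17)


Using filer scanf with p=/, which returns [namu/].
I invoke filer quote with p=/namu/sleri, and see stiri.
Using filer inscribe with p=/mosmond, c=steja: created.
Now I run filer erase with p=/mosmond: ok.
Using filer rehome with s=/namu/sleri, d=/mosmond, yielding ok.
I use filer inscribe with p=/veji, c=prukasle, and observe created.
Using filer erase with p=/namu/flusni_e, and get ok.
I call filer quote with p=/namu/bricri, and observe hihib.
I invoke recast re with v=-26/3, u_from=km, u_to=mm, and get -26000000/3.
Invoking recast re with v=110, u_from=C, u_to=F: 230.
I call recast re with v=<last>, u_from=K, u_to=C, and observe -863/20.
I run recast re with v=940, u_from=g, u_to=kg, → 47/50.
Now I run filer quote with p=/veji, giving prukasle.
I use recast re with v=79/11, u_from=min, u_to=h, and see 79/660.
I invoke datewheel pin with d=1764-04-15, giving 1764-04-15.
Then filer inscribe with p=/mosmond, c=hucizig, → overwrote.
I call filer scanf with p=/, giving [mosmond, namu/, veji].

Answer: [mosmond, namu/, veji]


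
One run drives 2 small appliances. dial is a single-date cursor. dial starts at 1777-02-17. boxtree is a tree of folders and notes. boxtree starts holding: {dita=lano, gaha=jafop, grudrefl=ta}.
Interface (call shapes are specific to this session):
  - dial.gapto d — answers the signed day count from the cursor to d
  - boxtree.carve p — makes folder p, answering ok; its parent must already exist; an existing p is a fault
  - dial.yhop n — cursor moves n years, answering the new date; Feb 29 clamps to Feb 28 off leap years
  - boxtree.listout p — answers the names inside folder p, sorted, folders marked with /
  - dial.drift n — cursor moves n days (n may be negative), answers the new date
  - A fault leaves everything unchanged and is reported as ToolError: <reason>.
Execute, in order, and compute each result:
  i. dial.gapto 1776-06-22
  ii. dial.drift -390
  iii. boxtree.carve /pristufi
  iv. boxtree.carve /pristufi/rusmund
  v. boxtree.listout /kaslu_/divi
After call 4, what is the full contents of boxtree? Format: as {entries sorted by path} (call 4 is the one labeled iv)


Calling dial.gapto passing d→1776-06-22, giving -240.
I use dial.drift passing n→-390, giving 1776-01-24.
I call boxtree.carve passing p→/pristufi, and see ok.
Calling boxtree.carve passing p→/pristufi/rusmund, yielding ok.
I invoke boxtree.listout passing p→/kaslu_/divi, → ToolError: not found.

Answer: {dita=lano, gaha=jafop, grudrefl=ta, pristufi/, pristufi/rusmund/}


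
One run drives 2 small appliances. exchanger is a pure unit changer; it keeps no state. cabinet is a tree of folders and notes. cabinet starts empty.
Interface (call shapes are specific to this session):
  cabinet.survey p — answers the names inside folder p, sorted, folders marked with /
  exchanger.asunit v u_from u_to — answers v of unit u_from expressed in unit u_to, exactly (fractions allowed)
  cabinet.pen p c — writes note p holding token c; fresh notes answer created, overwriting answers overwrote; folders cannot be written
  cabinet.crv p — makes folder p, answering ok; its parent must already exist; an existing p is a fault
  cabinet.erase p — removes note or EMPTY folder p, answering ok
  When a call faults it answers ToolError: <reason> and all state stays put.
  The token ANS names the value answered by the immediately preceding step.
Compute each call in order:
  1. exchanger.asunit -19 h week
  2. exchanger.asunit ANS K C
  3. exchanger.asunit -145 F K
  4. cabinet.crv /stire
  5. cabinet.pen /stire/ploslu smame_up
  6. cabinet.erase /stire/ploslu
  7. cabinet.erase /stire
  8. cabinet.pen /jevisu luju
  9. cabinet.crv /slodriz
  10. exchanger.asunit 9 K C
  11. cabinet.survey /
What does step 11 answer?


Answer: [jevisu, slodriz/]

Derivation:
>> exchanger.asunit(v=-19, u_from=h, u_to=week)
<< -19/168
>> exchanger.asunit(v=ANS, u_from=K, u_to=C)
<< -229541/840
>> exchanger.asunit(v=-145, u_from=F, u_to=K)
<< 10489/60
>> cabinet.crv(p=/stire)
<< ok
>> cabinet.pen(p=/stire/ploslu, c=smame_up)
<< created
>> cabinet.erase(p=/stire/ploslu)
<< ok
>> cabinet.erase(p=/stire)
<< ok
>> cabinet.pen(p=/jevisu, c=luju)
<< created
>> cabinet.crv(p=/slodriz)
<< ok
>> exchanger.asunit(v=9, u_from=K, u_to=C)
<< -5283/20
>> cabinet.survey(p=/)
<< [jevisu, slodriz/]


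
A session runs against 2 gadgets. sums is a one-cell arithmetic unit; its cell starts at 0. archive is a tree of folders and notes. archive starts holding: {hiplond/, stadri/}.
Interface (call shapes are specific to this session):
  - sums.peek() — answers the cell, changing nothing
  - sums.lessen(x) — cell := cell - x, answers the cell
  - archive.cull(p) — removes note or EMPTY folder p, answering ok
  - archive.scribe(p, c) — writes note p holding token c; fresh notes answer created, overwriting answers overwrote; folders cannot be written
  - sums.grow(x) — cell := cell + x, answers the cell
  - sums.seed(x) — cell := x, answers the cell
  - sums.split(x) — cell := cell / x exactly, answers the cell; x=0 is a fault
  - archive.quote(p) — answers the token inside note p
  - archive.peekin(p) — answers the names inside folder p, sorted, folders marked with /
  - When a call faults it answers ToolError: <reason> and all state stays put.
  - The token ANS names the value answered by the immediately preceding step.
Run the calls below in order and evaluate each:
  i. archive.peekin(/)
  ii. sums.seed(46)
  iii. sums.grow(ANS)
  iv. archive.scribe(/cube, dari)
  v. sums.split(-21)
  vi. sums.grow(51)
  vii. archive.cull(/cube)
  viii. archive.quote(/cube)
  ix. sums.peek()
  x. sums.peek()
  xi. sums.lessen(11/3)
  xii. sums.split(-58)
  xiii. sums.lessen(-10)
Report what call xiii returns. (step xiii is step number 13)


→ archive.peekin(p=/)
← [hiplond/, stadri/]
→ sums.seed(x=46)
← 46
→ sums.grow(x=ANS)
← 92
→ archive.scribe(p=/cube, c=dari)
← created
→ sums.split(x=-21)
← -92/21
→ sums.grow(x=51)
← 979/21
→ archive.cull(p=/cube)
← ok
→ archive.quote(p=/cube)
← ToolError: not found
→ sums.peek()
← 979/21
→ sums.peek()
← 979/21
→ sums.lessen(x=11/3)
← 902/21
→ sums.split(x=-58)
← -451/609
→ sums.lessen(x=-10)
← 5639/609

Answer: 5639/609
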